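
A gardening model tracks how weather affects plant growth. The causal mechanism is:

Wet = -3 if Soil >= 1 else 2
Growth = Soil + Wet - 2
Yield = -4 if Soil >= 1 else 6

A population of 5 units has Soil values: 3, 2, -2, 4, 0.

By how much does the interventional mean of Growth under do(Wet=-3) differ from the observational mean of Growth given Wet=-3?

-1.6

Every unit gets Wet=-3 under the intervention. Growth values become -2, -3, -7, -1, -5; E[Growth|do(Wet=-3)] = -3.6.
Observing Wet=-3 restricts to units where Wet's equation naturally yields -3: Soil ∈ {3, 2, 4}. In that subpopulation Growth = -2, -3, -1, mean -2.
Difference = -3.6 − (-2) = -1.6.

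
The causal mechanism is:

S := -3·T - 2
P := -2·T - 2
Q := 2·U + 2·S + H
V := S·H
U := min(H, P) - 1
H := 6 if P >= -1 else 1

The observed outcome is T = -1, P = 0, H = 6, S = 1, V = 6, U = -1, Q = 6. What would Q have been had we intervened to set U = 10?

28

Intervening sets U = 10 and removes its equation (U := min(H, P) - 1).
P = -2·T - 2  [with T=-1]  = 0
H = 6 if P >= -1 else 1  [with P=0]  = 6
S = -3·T - 2  [with T=-1]  = 1
Q = 2·U + 2·S + H  [with U=10, S=1, H=6]  = 28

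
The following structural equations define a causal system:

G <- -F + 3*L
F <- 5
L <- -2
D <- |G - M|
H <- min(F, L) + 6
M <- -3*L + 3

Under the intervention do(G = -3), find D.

Under do(G=-3), the mechanism G <- -F + 3*L is discarded; G is fixed at -3.
M = -3*L + 3  [with L=-2]  = 9
D = |G - M|  [with G=-3, M=9]  = 12

12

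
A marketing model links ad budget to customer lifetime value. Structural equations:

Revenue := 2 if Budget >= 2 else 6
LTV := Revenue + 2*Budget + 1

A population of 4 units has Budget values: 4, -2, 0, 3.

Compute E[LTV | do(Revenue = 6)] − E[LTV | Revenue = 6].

4.5

The intervention sets Revenue=6 in all 4 units regardless of Budget. Recomputing LTV per unit gives 15, 3, 7, 13; average 9.5.
E[LTV|Revenue=6] averages over only the 2 units with Revenue=6 (Budget = -2, 0): LTV = 3, 7, mean 5.
Difference = 9.5 − 5 = 4.5.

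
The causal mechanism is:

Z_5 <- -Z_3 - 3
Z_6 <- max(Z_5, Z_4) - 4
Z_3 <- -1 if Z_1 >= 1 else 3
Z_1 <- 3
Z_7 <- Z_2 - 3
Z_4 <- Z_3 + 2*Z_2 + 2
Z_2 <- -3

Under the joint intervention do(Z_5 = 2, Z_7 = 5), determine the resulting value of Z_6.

Under do(Z_5 = 2, Z_7 = 5), each intervened variable's structural equation is replaced by its fixed value.
Z_3 = -1 if Z_1 >= 1 else 3  [with Z_1=3]  = -1
Z_4 = Z_3 + 2*Z_2 + 2  [with Z_3=-1, Z_2=-3]  = -5
Z_6 = max(Z_5, Z_4) - 4  [with Z_5=2, Z_4=-5]  = -2

-2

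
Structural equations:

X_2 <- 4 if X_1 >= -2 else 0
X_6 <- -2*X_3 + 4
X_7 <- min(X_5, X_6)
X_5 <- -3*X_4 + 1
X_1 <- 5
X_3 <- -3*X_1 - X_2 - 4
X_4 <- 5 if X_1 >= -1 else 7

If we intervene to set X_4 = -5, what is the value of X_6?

50

Under do(X_4=-5), the mechanism X_4 <- 5 if X_1 >= -1 else 7 is discarded; X_4 is fixed at -5.
Since X_6 is not a descendant of the intervened variable, it is unaffected.
X_2 = 4 if X_1 >= -2 else 0  [with X_1=5]  = 4
X_3 = -3*X_1 - X_2 - 4  [with X_1=5, X_2=4]  = -23
X_6 = -2*X_3 + 4  [with X_3=-23]  = 50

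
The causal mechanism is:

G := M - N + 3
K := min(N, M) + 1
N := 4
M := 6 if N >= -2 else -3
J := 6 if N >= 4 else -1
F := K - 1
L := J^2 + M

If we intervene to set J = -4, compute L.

The intervention breaks the incoming arrows to J: J := 6 if N >= 4 else -1 no longer applies, and J = -4.
M = 6 if N >= -2 else -3  [with N=4]  = 6
L = J^2 + M  [with J=-4, M=6]  = 22

22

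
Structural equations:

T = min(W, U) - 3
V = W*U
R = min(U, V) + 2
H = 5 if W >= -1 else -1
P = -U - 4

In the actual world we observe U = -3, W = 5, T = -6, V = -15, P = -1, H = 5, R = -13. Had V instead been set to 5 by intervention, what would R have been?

The intervention breaks the incoming arrows to V: V = W*U no longer applies, and V = 5.
R = min(U, V) + 2  [with U=-3, V=5]  = -1

-1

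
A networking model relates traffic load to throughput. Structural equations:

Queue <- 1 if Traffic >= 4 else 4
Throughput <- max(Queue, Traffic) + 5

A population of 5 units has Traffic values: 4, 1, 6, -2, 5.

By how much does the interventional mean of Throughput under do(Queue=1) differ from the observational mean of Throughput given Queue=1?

The intervention sets Queue=1 in all 5 units regardless of Traffic. Recomputing Throughput per unit gives 9, 6, 11, 6, 10; average 8.4.
E[Throughput|Queue=1] averages over only the 3 units with Queue=1 (Traffic = 4, 6, 5): Throughput = 9, 11, 10, mean 10.
Difference = 8.4 − 10 = -1.6.

-1.6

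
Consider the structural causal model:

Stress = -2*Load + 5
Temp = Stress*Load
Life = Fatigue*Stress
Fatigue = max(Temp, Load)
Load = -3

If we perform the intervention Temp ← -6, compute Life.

do(Temp=-6) replaces the equation Temp = Stress*Load with the constant Temp = -6.
Stress = -2*Load + 5  [with Load=-3]  = 11
Fatigue = max(Temp, Load)  [with Temp=-6, Load=-3]  = -3
Life = Fatigue*Stress  [with Fatigue=-3, Stress=11]  = -33

-33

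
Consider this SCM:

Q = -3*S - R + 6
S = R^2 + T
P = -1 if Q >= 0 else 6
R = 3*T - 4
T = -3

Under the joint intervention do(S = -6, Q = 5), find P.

-1

Setting S = -6, Q = 5 by intervention discards those variables' equations.
P = -1 if Q >= 0 else 6  [with Q=5]  = -1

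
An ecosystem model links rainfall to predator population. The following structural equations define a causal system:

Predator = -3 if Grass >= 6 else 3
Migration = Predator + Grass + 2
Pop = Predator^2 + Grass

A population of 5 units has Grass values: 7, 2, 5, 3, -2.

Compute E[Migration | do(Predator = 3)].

8

The intervention sets Predator=3 in all 5 units regardless of Grass. Recomputing Migration per unit gives 12, 7, 10, 8, 3; average 8.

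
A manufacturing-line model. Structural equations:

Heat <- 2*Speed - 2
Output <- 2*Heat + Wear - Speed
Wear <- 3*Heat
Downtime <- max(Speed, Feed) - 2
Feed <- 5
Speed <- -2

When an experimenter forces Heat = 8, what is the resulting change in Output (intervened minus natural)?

do(Heat=8) replaces the equation Heat <- 2*Speed - 2 with the constant Heat = 8.
Wear = 3*Heat  [with Heat=8]  = 24
Output = 2*Heat + Wear - Speed  [with Heat=8, Wear=24, Speed=-2]  = 42
Without intervention: Heat = 2*Speed - 2  [with Speed=-2]  = -6; Wear = 3*Heat  [with Heat=-6]  = -18; Output = 2*Heat + Wear - Speed  [with Heat=-6, Wear=-18, Speed=-2]  = -28.
Change = 42 − (-28) = 70.

70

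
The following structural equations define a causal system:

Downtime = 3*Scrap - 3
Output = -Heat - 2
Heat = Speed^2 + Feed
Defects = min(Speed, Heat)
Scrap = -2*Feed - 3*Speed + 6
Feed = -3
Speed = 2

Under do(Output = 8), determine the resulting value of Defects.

do(Output=8) replaces the equation Output = -Heat - 2 with the constant Output = 8.
No directed path runs from Output to Defects, so Defects keeps its natural value.
Heat = Speed^2 + Feed  [with Speed=2, Feed=-3]  = 1
Defects = min(Speed, Heat)  [with Speed=2, Heat=1]  = 1

1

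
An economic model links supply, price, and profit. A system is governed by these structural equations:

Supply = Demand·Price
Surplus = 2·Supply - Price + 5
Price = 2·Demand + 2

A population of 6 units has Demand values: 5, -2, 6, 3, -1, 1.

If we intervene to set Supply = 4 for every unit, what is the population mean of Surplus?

Under do(Supply=4), Supply's equation is replaced by Supply=4 for every unit. Per-unit Surplus: 1, 15, -1, 5, 13, 9. Mean = 7.

7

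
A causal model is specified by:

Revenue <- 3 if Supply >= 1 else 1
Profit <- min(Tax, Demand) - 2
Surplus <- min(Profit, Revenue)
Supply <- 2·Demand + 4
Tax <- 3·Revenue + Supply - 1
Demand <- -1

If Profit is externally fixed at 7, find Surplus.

3

The intervention breaks the incoming arrows to Profit: Profit <- min(Tax, Demand) - 2 no longer applies, and Profit = 7.
Supply = 2·Demand + 4  [with Demand=-1]  = 2
Revenue = 3 if Supply >= 1 else 1  [with Supply=2]  = 3
Surplus = min(Profit, Revenue)  [with Profit=7, Revenue=3]  = 3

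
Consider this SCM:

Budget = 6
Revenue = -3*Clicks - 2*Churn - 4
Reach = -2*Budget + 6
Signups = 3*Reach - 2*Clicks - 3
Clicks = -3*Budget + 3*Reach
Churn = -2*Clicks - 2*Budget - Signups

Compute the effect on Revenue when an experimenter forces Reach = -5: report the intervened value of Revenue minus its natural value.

-3

Under do(Reach=-5), the mechanism Reach = -2*Budget + 6 is discarded; Reach is fixed at -5.
Clicks = -3*Budget + 3*Reach  [with Budget=6, Reach=-5]  = -33
Signups = 3*Reach - 2*Clicks - 3  [with Reach=-5, Clicks=-33]  = 48
Churn = -2*Clicks - 2*Budget - Signups  [with Clicks=-33, Budget=6, Signups=48]  = 6
Revenue = -3*Clicks - 2*Churn - 4  [with Clicks=-33, Churn=6]  = 83
Without intervention: Reach = -2*Budget + 6  [with Budget=6]  = -6; Clicks = -3*Budget + 3*Reach  [with Budget=6, Reach=-6]  = -36; Signups = 3*Reach - 2*Clicks - 3  [with Reach=-6, Clicks=-36]  = 51; Churn = -2*Clicks - 2*Budget - Signups  [with Clicks=-36, Budget=6, Signups=51]  = 9; Revenue = -3*Clicks - 2*Churn - 4  [with Clicks=-36, Churn=9]  = 86.
Change = 83 − 86 = -3.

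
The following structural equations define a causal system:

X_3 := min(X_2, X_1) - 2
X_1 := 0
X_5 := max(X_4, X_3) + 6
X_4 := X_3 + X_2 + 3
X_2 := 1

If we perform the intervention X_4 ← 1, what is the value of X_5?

7

Intervening sets X_4 = 1 and removes its equation (X_4 := X_3 + X_2 + 3).
X_3 = min(X_2, X_1) - 2  [with X_2=1, X_1=0]  = -2
X_5 = max(X_4, X_3) + 6  [with X_4=1, X_3=-2]  = 7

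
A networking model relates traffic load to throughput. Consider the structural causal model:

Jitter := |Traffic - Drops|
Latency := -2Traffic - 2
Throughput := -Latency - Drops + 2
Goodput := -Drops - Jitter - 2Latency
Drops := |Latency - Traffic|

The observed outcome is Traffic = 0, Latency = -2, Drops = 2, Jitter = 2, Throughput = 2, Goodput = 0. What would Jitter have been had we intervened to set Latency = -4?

Under do(Latency=-4), the mechanism Latency := -2Traffic - 2 is discarded; Latency is fixed at -4.
Drops = |Latency - Traffic|  [with Latency=-4, Traffic=0]  = 4
Jitter = |Traffic - Drops|  [with Traffic=0, Drops=4]  = 4

4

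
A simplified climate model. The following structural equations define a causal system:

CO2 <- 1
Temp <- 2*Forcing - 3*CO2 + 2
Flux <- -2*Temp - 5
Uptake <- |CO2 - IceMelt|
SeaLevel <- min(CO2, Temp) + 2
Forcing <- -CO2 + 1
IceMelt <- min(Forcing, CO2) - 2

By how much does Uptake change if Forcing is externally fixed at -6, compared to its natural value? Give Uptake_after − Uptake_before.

Under do(Forcing=-6), the mechanism Forcing <- -CO2 + 1 is discarded; Forcing is fixed at -6.
IceMelt = min(Forcing, CO2) - 2  [with Forcing=-6, CO2=1]  = -8
Uptake = |CO2 - IceMelt|  [with CO2=1, IceMelt=-8]  = 9
Without intervention: Forcing = -CO2 + 1  [with CO2=1]  = 0; IceMelt = min(Forcing, CO2) - 2  [with Forcing=0, CO2=1]  = -2; Uptake = |CO2 - IceMelt|  [with CO2=1, IceMelt=-2]  = 3.
Change = 9 − 3 = 6.

6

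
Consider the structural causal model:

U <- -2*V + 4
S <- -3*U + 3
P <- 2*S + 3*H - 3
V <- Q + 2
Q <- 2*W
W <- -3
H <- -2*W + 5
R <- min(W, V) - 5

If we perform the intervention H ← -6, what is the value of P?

do(H=-6) replaces the equation H <- -2*W + 5 with the constant H = -6.
Q = 2*W  [with W=-3]  = -6
V = Q + 2  [with Q=-6]  = -4
U = -2*V + 4  [with V=-4]  = 12
S = -3*U + 3  [with U=12]  = -33
P = 2*S + 3*H - 3  [with S=-33, H=-6]  = -87

-87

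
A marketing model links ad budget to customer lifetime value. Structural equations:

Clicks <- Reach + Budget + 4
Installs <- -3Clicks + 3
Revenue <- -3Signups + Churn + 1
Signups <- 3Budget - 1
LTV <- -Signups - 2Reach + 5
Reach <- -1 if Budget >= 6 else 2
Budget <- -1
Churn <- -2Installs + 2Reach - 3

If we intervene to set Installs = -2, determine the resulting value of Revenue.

The intervention breaks the incoming arrows to Installs: Installs <- -3Clicks + 3 no longer applies, and Installs = -2.
Reach = -1 if Budget >= 6 else 2  [with Budget=-1]  = 2
Signups = 3Budget - 1  [with Budget=-1]  = -4
Churn = -2Installs + 2Reach - 3  [with Installs=-2, Reach=2]  = 5
Revenue = -3Signups + Churn + 1  [with Signups=-4, Churn=5]  = 18

18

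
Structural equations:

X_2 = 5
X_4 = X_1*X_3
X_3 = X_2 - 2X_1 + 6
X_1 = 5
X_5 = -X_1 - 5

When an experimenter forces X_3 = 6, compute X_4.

30

The intervention breaks the incoming arrows to X_3: X_3 = X_2 - 2X_1 + 6 no longer applies, and X_3 = 6.
X_4 = X_1*X_3  [with X_1=5, X_3=6]  = 30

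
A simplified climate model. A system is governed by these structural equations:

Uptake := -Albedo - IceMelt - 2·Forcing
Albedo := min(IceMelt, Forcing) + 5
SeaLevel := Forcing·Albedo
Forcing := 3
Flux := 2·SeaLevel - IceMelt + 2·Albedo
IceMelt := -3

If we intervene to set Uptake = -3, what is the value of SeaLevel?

do(Uptake=-3) replaces the equation Uptake := -Albedo - IceMelt - 2·Forcing with the constant Uptake = -3.
No directed path runs from Uptake to SeaLevel, so SeaLevel keeps its natural value.
Albedo = min(IceMelt, Forcing) + 5  [with IceMelt=-3, Forcing=3]  = 2
SeaLevel = Forcing·Albedo  [with Forcing=3, Albedo=2]  = 6

6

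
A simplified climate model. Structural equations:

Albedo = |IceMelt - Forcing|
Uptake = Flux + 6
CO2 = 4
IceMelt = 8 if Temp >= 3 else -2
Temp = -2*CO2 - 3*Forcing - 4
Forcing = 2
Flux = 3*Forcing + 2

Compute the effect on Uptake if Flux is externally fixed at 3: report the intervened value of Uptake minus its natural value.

-5

Intervening sets Flux = 3 and removes its equation (Flux = 3*Forcing + 2).
Uptake = Flux + 6  [with Flux=3]  = 9
Without intervention: Flux = 3*Forcing + 2  [with Forcing=2]  = 8; Uptake = Flux + 6  [with Flux=8]  = 14.
Change = 9 − 14 = -5.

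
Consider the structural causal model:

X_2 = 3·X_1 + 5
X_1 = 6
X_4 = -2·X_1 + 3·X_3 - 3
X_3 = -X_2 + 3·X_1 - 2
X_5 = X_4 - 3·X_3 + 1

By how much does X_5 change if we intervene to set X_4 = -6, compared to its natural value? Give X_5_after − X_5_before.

30

Intervening sets X_4 = -6 and removes its equation (X_4 = -2·X_1 + 3·X_3 - 3).
X_2 = 3·X_1 + 5  [with X_1=6]  = 23
X_3 = -X_2 + 3·X_1 - 2  [with X_2=23, X_1=6]  = -7
X_5 = X_4 - 3·X_3 + 1  [with X_4=-6, X_3=-7]  = 16
Without intervention: X_2 = 3·X_1 + 5  [with X_1=6]  = 23; X_3 = -X_2 + 3·X_1 - 2  [with X_2=23, X_1=6]  = -7; X_4 = -2·X_1 + 3·X_3 - 3  [with X_1=6, X_3=-7]  = -36; X_5 = X_4 - 3·X_3 + 1  [with X_4=-36, X_3=-7]  = -14.
Change = 16 − (-14) = 30.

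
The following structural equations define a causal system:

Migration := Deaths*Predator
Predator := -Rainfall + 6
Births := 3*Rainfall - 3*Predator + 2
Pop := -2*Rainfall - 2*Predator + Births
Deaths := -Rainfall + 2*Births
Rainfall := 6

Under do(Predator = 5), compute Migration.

20

do(Predator=5) replaces the equation Predator := -Rainfall + 6 with the constant Predator = 5.
Births = 3*Rainfall - 3*Predator + 2  [with Rainfall=6, Predator=5]  = 5
Deaths = -Rainfall + 2*Births  [with Rainfall=6, Births=5]  = 4
Migration = Deaths*Predator  [with Deaths=4, Predator=5]  = 20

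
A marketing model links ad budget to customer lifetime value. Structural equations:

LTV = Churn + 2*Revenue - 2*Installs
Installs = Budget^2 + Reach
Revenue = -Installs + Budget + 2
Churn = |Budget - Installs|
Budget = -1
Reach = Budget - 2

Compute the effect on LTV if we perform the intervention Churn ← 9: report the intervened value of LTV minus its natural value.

8

Under do(Churn=9), the mechanism Churn = |Budget - Installs| is discarded; Churn is fixed at 9.
Reach = Budget - 2  [with Budget=-1]  = -3
Installs = Budget^2 + Reach  [with Budget=-1, Reach=-3]  = -2
Revenue = -Installs + Budget + 2  [with Installs=-2, Budget=-1]  = 3
LTV = Churn + 2*Revenue - 2*Installs  [with Churn=9, Revenue=3, Installs=-2]  = 19
Without intervention: Reach = Budget - 2  [with Budget=-1]  = -3; Installs = Budget^2 + Reach  [with Budget=-1, Reach=-3]  = -2; Churn = |Budget - Installs|  [with Budget=-1, Installs=-2]  = 1; Revenue = -Installs + Budget + 2  [with Installs=-2, Budget=-1]  = 3; LTV = Churn + 2*Revenue - 2*Installs  [with Churn=1, Revenue=3, Installs=-2]  = 11.
Change = 19 − 11 = 8.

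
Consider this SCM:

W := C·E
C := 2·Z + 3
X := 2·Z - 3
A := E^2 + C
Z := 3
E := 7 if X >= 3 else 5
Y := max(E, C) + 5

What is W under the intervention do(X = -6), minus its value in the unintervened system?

-18

do(X=-6) replaces the equation X := 2·Z - 3 with the constant X = -6.
C = 2·Z + 3  [with Z=3]  = 9
E = 7 if X >= 3 else 5  [with X=-6]  = 5
W = C·E  [with C=9, E=5]  = 45
Without intervention: X = 2·Z - 3  [with Z=3]  = 3; C = 2·Z + 3  [with Z=3]  = 9; E = 7 if X >= 3 else 5  [with X=3]  = 7; W = C·E  [with C=9, E=7]  = 63.
Change = 45 − 63 = -18.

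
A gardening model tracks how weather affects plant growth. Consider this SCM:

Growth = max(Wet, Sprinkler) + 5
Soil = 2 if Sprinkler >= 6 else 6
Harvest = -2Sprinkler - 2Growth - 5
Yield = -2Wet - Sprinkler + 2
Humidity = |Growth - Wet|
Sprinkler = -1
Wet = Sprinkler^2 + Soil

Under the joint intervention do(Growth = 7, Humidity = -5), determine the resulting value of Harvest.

Under do(Growth = 7, Humidity = -5), each intervened variable's structural equation is replaced by its fixed value.
Harvest = -2Sprinkler - 2Growth - 5  [with Sprinkler=-1, Growth=7]  = -17

-17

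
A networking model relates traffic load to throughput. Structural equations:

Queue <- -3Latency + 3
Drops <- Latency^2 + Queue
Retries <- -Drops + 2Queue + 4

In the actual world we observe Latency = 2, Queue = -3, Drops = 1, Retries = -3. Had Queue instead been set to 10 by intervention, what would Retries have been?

Under do(Queue=10), the mechanism Queue <- -3Latency + 3 is discarded; Queue is fixed at 10.
Drops = Latency^2 + Queue  [with Latency=2, Queue=10]  = 14
Retries = -Drops + 2Queue + 4  [with Drops=14, Queue=10]  = 10

10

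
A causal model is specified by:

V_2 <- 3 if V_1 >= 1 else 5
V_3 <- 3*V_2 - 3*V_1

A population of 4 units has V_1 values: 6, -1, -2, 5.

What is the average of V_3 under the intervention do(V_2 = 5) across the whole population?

Under do(V_2=5), V_2's equation is replaced by V_2=5 for every unit. Per-unit V_3: -3, 18, 21, 0. Mean = 9.

9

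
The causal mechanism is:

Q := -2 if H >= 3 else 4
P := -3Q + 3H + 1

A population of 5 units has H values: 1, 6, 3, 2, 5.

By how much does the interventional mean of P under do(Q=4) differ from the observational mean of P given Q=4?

The intervention sets Q=4 in all 5 units regardless of H. Recomputing P per unit gives -8, 7, -2, -5, 4; average -0.8.
E[P|Q=4] averages over only the 2 units with Q=4 (H = 1, 2): P = -8, -5, mean -6.5.
Difference = -0.8 − (-6.5) = 5.7.

5.7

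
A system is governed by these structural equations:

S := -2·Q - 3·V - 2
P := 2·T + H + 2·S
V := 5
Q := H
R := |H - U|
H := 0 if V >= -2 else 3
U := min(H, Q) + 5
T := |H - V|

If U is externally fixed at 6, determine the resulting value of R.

6

do(U=6) replaces the equation U := min(H, Q) + 5 with the constant U = 6.
H = 0 if V >= -2 else 3  [with V=5]  = 0
R = |H - U|  [with H=0, U=6]  = 6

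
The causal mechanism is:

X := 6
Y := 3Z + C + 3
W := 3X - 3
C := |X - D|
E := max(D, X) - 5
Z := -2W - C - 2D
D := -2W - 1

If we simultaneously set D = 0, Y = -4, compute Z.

-36

Under do(D = 0, Y = -4), each intervened variable's structural equation is replaced by its fixed value.
W = 3X - 3  [with X=6]  = 15
C = |X - D|  [with X=6, D=0]  = 6
Z = -2W - C - 2D  [with W=15, C=6, D=0]  = -36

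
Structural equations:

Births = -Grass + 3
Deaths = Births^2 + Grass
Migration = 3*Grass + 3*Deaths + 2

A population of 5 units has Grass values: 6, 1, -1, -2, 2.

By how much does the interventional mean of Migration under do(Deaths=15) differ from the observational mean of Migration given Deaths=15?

-3.9

Under do(Deaths=15), Deaths's equation is replaced by Deaths=15 for every unit. Per-unit Migration: 65, 50, 44, 41, 53. Mean = 50.6.
Observing Deaths=15 restricts to units where Deaths's equation naturally yields 15: Grass ∈ {6, -1}. In that subpopulation Migration = 65, 44, mean 54.5.
Difference = 50.6 − 54.5 = -3.9.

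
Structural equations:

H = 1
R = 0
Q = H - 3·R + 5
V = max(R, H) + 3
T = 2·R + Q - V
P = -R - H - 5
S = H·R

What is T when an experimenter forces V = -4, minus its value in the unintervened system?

8

Intervening sets V = -4 and removes its equation (V = max(R, H) + 3).
Q = H - 3·R + 5  [with H=1, R=0]  = 6
T = 2·R + Q - V  [with R=0, Q=6, V=-4]  = 10
Without intervention: Q = H - 3·R + 5  [with H=1, R=0]  = 6; V = max(R, H) + 3  [with R=0, H=1]  = 4; T = 2·R + Q - V  [with R=0, Q=6, V=4]  = 2.
Change = 10 − 2 = 8.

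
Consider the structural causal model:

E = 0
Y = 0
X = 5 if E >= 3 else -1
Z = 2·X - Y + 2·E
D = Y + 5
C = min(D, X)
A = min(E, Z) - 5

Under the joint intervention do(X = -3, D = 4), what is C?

-3

Setting X = -3, D = 4 by intervention discards those variables' equations.
C = min(D, X)  [with D=4, X=-3]  = -3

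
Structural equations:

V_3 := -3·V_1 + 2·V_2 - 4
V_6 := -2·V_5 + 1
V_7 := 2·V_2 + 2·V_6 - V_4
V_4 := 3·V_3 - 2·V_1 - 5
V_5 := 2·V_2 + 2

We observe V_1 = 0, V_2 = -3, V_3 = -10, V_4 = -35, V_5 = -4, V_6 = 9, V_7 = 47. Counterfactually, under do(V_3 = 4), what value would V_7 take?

5

The intervention breaks the incoming arrows to V_3: V_3 := -3·V_1 + 2·V_2 - 4 no longer applies, and V_3 = 4.
V_4 = 3·V_3 - 2·V_1 - 5  [with V_3=4, V_1=0]  = 7
V_5 = 2·V_2 + 2  [with V_2=-3]  = -4
V_6 = -2·V_5 + 1  [with V_5=-4]  = 9
V_7 = 2·V_2 + 2·V_6 - V_4  [with V_2=-3, V_6=9, V_4=7]  = 5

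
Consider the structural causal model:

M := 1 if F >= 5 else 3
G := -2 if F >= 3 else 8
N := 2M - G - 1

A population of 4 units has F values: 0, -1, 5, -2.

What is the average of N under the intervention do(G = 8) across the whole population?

-4

The intervention sets G=8 in all 4 units regardless of F. Recomputing N per unit gives -3, -3, -7, -3; average -4.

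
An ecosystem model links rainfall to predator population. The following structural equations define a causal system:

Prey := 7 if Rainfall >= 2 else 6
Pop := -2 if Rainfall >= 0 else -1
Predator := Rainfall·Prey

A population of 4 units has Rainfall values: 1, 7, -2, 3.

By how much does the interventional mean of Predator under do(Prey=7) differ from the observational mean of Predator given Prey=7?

-19.25

Every unit gets Prey=7 under the intervention. Predator values become 7, 49, -14, 21; E[Predator|do(Prey=7)] = 15.75.
Observing Prey=7 restricts to units where Prey's equation naturally yields 7: Rainfall ∈ {7, 3}. In that subpopulation Predator = 49, 21, mean 35.
Difference = 15.75 − 35 = -19.25.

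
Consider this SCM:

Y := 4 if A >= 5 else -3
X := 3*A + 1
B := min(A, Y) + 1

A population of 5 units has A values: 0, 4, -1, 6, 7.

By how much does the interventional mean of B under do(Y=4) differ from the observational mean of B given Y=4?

Every unit gets Y=4 under the intervention. B values become 1, 5, 0, 5, 5; E[B|do(Y=4)] = 3.2.
Conditioning on Y=4 selects the 2 unit(s) with A ∈ {6, 7}. Their B values: 5, 5. Mean = 5.
Difference = 3.2 − 5 = -1.8.

-1.8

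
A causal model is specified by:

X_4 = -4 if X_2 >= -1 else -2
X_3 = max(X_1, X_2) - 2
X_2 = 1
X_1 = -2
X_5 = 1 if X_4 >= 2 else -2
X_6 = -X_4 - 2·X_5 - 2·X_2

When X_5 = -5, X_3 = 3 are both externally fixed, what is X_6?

The joint intervention fixes X_5 = -5, X_3 = 3, removing each variable's own equation.
X_4 = -4 if X_2 >= -1 else -2  [with X_2=1]  = -4
X_6 = -X_4 - 2·X_5 - 2·X_2  [with X_4=-4, X_5=-5, X_2=1]  = 12

12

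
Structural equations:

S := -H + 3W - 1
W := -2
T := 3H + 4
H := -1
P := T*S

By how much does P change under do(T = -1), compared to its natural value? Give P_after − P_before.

Intervening sets T = -1 and removes its equation (T := 3H + 4).
S = -H + 3W - 1  [with H=-1, W=-2]  = -6
P = T*S  [with T=-1, S=-6]  = 6
Without intervention: S = -H + 3W - 1  [with H=-1, W=-2]  = -6; T = 3H + 4  [with H=-1]  = 1; P = T*S  [with T=1, S=-6]  = -6.
Change = 6 − (-6) = 12.

12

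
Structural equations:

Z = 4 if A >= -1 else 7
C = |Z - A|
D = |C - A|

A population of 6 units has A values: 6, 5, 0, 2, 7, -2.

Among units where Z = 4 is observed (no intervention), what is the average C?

E[C|Z=4] averages over only the 5 units with Z=4 (A = 6, 5, 0, 2, 7): C = 2, 1, 4, 2, 3, mean 2.4.

2.4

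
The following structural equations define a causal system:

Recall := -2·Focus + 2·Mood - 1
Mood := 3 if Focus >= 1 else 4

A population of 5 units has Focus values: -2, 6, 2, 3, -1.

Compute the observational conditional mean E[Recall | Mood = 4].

Observing Mood=4 restricts to units where Mood's equation naturally yields 4: Focus ∈ {-2, -1}. In that subpopulation Recall = 11, 9, mean 10.

10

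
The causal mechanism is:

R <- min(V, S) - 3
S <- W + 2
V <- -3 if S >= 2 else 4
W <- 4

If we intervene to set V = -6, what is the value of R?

-9

The intervention breaks the incoming arrows to V: V <- -3 if S >= 2 else 4 no longer applies, and V = -6.
S = W + 2  [with W=4]  = 6
R = min(V, S) - 3  [with V=-6, S=6]  = -9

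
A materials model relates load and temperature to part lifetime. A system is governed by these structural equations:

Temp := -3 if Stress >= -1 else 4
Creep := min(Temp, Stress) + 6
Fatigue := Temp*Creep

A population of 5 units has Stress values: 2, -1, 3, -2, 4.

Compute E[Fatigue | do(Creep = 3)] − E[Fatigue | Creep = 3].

Every unit gets Creep=3 under the intervention. Fatigue values become -9, -9, -9, 12, -9; E[Fatigue|do(Creep=3)] = -4.8.
Observing Creep=3 restricts to units where Creep's equation naturally yields 3: Stress ∈ {2, -1, 3, 4}. In that subpopulation Fatigue = -9, -9, -9, -9, mean -9.
Difference = -4.8 − (-9) = 4.2.

4.2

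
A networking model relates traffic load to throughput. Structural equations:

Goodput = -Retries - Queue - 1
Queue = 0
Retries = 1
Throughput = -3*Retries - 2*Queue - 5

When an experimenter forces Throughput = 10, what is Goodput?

-2

The intervention breaks the incoming arrows to Throughput: Throughput = -3*Retries - 2*Queue - 5 no longer applies, and Throughput = 10.
Goodput is not downstream of the intervention, so its value is determined by the original equations.
Goodput = -Retries - Queue - 1  [with Retries=1, Queue=0]  = -2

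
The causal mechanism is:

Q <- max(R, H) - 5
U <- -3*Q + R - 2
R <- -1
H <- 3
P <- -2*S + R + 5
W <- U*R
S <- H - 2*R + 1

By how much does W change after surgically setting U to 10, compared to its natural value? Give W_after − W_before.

Intervening sets U = 10 and removes its equation (U <- -3*Q + R - 2).
W = U*R  [with U=10, R=-1]  = -10
Without intervention: Q = max(R, H) - 5  [with R=-1, H=3]  = -2; U = -3*Q + R - 2  [with Q=-2, R=-1]  = 3; W = U*R  [with U=3, R=-1]  = -3.
Change = -10 − (-3) = -7.

-7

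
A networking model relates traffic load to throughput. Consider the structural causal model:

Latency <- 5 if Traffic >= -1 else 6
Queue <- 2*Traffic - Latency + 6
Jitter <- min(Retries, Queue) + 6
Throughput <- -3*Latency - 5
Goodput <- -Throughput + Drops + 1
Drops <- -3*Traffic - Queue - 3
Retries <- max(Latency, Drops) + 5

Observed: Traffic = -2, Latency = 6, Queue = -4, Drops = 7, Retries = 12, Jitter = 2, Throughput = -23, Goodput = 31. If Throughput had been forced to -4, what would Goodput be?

do(Throughput=-4) replaces the equation Throughput <- -3*Latency - 5 with the constant Throughput = -4.
Latency = 5 if Traffic >= -1 else 6  [with Traffic=-2]  = 6
Queue = 2*Traffic - Latency + 6  [with Traffic=-2, Latency=6]  = -4
Drops = -3*Traffic - Queue - 3  [with Traffic=-2, Queue=-4]  = 7
Goodput = -Throughput + Drops + 1  [with Throughput=-4, Drops=7]  = 12

12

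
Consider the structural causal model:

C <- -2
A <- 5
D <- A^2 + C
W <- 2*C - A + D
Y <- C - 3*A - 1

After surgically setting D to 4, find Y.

-18

do(D=4) replaces the equation D <- A^2 + C with the constant D = 4.
Y is not downstream of the intervention, so its value is determined by the original equations.
Y = C - 3*A - 1  [with C=-2, A=5]  = -18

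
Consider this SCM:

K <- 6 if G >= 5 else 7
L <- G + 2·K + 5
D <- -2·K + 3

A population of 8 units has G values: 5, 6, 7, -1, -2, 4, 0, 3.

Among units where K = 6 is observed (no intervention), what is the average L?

E[L|K=6] averages over only the 3 units with K=6 (G = 5, 6, 7): L = 22, 23, 24, mean 23.

23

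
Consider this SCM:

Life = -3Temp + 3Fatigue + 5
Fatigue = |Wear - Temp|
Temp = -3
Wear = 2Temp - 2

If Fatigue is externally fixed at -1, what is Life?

The intervention breaks the incoming arrows to Fatigue: Fatigue = |Wear - Temp| no longer applies, and Fatigue = -1.
Life = -3Temp + 3Fatigue + 5  [with Temp=-3, Fatigue=-1]  = 11

11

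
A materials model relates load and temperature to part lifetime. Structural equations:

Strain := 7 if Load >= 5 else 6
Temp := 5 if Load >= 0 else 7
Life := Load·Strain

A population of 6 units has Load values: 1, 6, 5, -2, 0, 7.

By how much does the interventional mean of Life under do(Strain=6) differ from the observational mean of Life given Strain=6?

19

Under do(Strain=6), Strain's equation is replaced by Strain=6 for every unit. Per-unit Life: 6, 36, 30, -12, 0, 42. Mean = 17.
Conditioning on Strain=6 selects the 3 unit(s) with Load ∈ {1, -2, 0}. Their Life values: 6, -12, 0. Mean = -2.
Difference = 17 − (-2) = 19.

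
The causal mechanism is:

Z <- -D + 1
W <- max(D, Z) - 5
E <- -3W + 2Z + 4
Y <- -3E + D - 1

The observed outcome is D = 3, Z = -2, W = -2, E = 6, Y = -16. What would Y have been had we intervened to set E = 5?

-13

Intervening sets E = 5 and removes its equation (E <- -3W + 2Z + 4).
Y = -3E + D - 1  [with E=5, D=3]  = -13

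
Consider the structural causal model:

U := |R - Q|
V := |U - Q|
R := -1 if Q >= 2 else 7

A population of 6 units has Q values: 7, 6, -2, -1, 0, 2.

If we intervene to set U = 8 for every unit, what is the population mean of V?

Under do(U=8), U's equation is replaced by U=8 for every unit. Per-unit V: 1, 2, 10, 9, 8, 6. Mean = 6.

6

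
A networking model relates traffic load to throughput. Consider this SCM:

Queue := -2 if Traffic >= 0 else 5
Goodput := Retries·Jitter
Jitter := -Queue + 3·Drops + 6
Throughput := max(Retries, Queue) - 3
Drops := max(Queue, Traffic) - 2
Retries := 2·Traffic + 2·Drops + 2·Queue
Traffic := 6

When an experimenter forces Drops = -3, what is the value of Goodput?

-2

The intervention breaks the incoming arrows to Drops: Drops := max(Queue, Traffic) - 2 no longer applies, and Drops = -3.
Queue = -2 if Traffic >= 0 else 5  [with Traffic=6]  = -2
Retries = 2·Traffic + 2·Drops + 2·Queue  [with Traffic=6, Drops=-3, Queue=-2]  = 2
Jitter = -Queue + 3·Drops + 6  [with Queue=-2, Drops=-3]  = -1
Goodput = Retries·Jitter  [with Retries=2, Jitter=-1]  = -2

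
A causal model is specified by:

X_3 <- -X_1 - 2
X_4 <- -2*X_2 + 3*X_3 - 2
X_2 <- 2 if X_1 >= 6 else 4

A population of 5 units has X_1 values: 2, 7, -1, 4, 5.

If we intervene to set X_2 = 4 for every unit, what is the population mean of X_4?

Under do(X_2=4), X_2's equation is replaced by X_2=4 for every unit. Per-unit X_4: -22, -37, -13, -28, -31. Mean = -26.2.

-26.2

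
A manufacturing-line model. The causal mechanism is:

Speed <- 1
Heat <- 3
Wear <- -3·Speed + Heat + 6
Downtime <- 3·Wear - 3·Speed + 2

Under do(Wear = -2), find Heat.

3

Under do(Wear=-2), the mechanism Wear <- -3·Speed + Heat + 6 is discarded; Wear is fixed at -2.
Since Heat is not a descendant of the intervened variable, it is unaffected.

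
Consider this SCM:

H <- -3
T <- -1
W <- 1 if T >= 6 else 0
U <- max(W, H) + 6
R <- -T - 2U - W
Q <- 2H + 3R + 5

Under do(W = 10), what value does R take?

do(W=10) replaces the equation W <- 1 if T >= 6 else 0 with the constant W = 10.
U = max(W, H) + 6  [with W=10, H=-3]  = 16
R = -T - 2U - W  [with T=-1, U=16, W=10]  = -41

-41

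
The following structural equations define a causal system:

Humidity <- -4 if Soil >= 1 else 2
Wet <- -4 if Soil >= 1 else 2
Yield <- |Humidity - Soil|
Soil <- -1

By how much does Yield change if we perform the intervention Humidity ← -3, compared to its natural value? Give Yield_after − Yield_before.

The intervention breaks the incoming arrows to Humidity: Humidity <- -4 if Soil >= 1 else 2 no longer applies, and Humidity = -3.
Yield = |Humidity - Soil|  [with Humidity=-3, Soil=-1]  = 2
Without intervention: Humidity = -4 if Soil >= 1 else 2  [with Soil=-1]  = 2; Yield = |Humidity - Soil|  [with Humidity=2, Soil=-1]  = 3.
Change = 2 − 3 = -1.

-1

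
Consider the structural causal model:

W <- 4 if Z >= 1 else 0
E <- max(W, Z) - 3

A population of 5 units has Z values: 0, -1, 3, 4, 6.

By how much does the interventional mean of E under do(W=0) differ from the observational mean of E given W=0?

2.6

The intervention sets W=0 in all 5 units regardless of Z. Recomputing E per unit gives -3, -3, 0, 1, 3; average -0.4.
E[E|W=0] averages over only the 2 units with W=0 (Z = 0, -1): E = -3, -3, mean -3.
Difference = -0.4 − (-3) = 2.6.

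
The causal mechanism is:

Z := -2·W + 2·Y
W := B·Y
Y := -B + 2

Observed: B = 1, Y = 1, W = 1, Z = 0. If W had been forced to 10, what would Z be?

-18

The intervention breaks the incoming arrows to W: W := B·Y no longer applies, and W = 10.
Y = -B + 2  [with B=1]  = 1
Z = -2·W + 2·Y  [with W=10, Y=1]  = -18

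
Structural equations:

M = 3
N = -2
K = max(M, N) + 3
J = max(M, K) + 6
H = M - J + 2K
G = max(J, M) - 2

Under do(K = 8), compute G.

12

The intervention breaks the incoming arrows to K: K = max(M, N) + 3 no longer applies, and K = 8.
J = max(M, K) + 6  [with M=3, K=8]  = 14
G = max(J, M) - 2  [with J=14, M=3]  = 12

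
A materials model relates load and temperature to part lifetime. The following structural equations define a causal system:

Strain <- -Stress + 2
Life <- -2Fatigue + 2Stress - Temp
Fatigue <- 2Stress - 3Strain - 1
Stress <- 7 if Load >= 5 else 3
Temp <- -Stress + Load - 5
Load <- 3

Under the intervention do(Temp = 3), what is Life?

-13

Under do(Temp=3), the mechanism Temp <- -Stress + Load - 5 is discarded; Temp is fixed at 3.
Stress = 7 if Load >= 5 else 3  [with Load=3]  = 3
Strain = -Stress + 2  [with Stress=3]  = -1
Fatigue = 2Stress - 3Strain - 1  [with Stress=3, Strain=-1]  = 8
Life = -2Fatigue + 2Stress - Temp  [with Fatigue=8, Stress=3, Temp=3]  = -13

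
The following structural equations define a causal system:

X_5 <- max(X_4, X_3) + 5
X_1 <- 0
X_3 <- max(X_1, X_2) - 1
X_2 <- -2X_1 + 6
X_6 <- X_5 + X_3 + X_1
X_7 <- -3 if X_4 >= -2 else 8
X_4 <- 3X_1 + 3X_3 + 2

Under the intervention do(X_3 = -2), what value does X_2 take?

Under do(X_3=-2), the mechanism X_3 <- max(X_1, X_2) - 1 is discarded; X_3 is fixed at -2.
Since X_2 is not a descendant of the intervened variable, it is unaffected.
X_2 = -2X_1 + 6  [with X_1=0]  = 6

6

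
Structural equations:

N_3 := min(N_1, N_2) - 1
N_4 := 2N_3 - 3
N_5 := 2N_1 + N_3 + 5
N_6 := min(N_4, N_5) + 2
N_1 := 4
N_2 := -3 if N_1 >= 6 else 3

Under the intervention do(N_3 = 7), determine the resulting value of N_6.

The intervention breaks the incoming arrows to N_3: N_3 := min(N_1, N_2) - 1 no longer applies, and N_3 = 7.
N_4 = 2N_3 - 3  [with N_3=7]  = 11
N_5 = 2N_1 + N_3 + 5  [with N_1=4, N_3=7]  = 20
N_6 = min(N_4, N_5) + 2  [with N_4=11, N_5=20]  = 13

13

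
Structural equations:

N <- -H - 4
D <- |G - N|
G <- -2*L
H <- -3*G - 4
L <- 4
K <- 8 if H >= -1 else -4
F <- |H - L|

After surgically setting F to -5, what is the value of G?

-8

The intervention breaks the incoming arrows to F: F <- |H - L| no longer applies, and F = -5.
Since G is not a descendant of the intervened variable, it is unaffected.
G = -2*L  [with L=4]  = -8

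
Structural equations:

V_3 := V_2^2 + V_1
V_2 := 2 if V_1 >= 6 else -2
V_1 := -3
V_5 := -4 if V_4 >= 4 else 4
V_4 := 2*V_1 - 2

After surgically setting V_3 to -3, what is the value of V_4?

The intervention breaks the incoming arrows to V_3: V_3 := V_2^2 + V_1 no longer applies, and V_3 = -3.
V_4 is not downstream of the intervention, so its value is determined by the original equations.
V_4 = 2*V_1 - 2  [with V_1=-3]  = -8

-8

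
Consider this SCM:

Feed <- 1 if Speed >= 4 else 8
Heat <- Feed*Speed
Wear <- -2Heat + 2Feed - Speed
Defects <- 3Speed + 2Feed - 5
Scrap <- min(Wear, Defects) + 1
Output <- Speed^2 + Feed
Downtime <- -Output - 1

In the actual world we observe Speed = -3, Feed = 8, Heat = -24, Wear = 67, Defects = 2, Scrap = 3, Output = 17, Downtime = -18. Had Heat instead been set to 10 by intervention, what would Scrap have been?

0

The intervention breaks the incoming arrows to Heat: Heat <- Feed*Speed no longer applies, and Heat = 10.
Feed = 1 if Speed >= 4 else 8  [with Speed=-3]  = 8
Wear = -2Heat + 2Feed - Speed  [with Heat=10, Feed=8, Speed=-3]  = -1
Defects = 3Speed + 2Feed - 5  [with Speed=-3, Feed=8]  = 2
Scrap = min(Wear, Defects) + 1  [with Wear=-1, Defects=2]  = 0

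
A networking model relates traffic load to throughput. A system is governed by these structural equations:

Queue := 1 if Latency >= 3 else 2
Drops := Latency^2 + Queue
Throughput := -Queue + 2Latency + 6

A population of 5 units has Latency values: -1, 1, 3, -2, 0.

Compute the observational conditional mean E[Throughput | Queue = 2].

3

Conditioning on Queue=2 selects the 4 unit(s) with Latency ∈ {-1, 1, -2, 0}. Their Throughput values: 2, 6, 0, 4. Mean = 3.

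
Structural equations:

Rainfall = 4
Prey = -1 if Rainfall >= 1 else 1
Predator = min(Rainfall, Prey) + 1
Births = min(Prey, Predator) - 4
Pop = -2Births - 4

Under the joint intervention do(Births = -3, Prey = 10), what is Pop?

The joint intervention fixes Births = -3, Prey = 10, removing each variable's own equation.
Pop = -2Births - 4  [with Births=-3]  = 2

2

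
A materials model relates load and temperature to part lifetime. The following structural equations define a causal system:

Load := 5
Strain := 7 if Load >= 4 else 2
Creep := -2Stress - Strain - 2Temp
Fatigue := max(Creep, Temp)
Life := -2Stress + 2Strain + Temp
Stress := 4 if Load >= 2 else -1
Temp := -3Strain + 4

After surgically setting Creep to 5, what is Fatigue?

5

The intervention breaks the incoming arrows to Creep: Creep := -2Stress - Strain - 2Temp no longer applies, and Creep = 5.
Strain = 7 if Load >= 4 else 2  [with Load=5]  = 7
Temp = -3Strain + 4  [with Strain=7]  = -17
Fatigue = max(Creep, Temp)  [with Creep=5, Temp=-17]  = 5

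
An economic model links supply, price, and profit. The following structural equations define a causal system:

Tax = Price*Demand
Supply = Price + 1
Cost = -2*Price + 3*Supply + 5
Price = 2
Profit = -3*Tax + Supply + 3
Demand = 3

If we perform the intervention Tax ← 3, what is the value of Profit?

-3

The intervention breaks the incoming arrows to Tax: Tax = Price*Demand no longer applies, and Tax = 3.
Supply = Price + 1  [with Price=2]  = 3
Profit = -3*Tax + Supply + 3  [with Tax=3, Supply=3]  = -3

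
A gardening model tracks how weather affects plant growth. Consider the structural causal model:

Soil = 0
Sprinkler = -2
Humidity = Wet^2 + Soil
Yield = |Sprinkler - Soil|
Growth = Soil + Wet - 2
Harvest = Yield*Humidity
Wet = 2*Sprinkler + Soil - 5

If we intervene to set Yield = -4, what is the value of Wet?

do(Yield=-4) replaces the equation Yield = |Sprinkler - Soil| with the constant Yield = -4.
Wet is not downstream of the intervention, so its value is determined by the original equations.
Wet = 2*Sprinkler + Soil - 5  [with Sprinkler=-2, Soil=0]  = -9

-9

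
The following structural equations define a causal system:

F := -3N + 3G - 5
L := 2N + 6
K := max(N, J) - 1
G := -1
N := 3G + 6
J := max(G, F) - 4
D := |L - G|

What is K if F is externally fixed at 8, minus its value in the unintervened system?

The intervention breaks the incoming arrows to F: F := -3N + 3G - 5 no longer applies, and F = 8.
N = 3G + 6  [with G=-1]  = 3
J = max(G, F) - 4  [with G=-1, F=8]  = 4
K = max(N, J) - 1  [with N=3, J=4]  = 3
Without intervention: N = 3G + 6  [with G=-1]  = 3; F = -3N + 3G - 5  [with N=3, G=-1]  = -17; J = max(G, F) - 4  [with G=-1, F=-17]  = -5; K = max(N, J) - 1  [with N=3, J=-5]  = 2.
Change = 3 − 2 = 1.

1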